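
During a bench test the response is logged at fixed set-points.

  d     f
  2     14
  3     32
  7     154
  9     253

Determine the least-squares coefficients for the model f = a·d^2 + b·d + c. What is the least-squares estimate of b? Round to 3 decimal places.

b = 0.991

Compute the Gram sums: Σd^2·d^2 = 9059, Σd^2·d = 1107, Σd^2 = 143, Σd·d = 143, Σd = 21, Σ1 = 4.
Moment sums: Σd^2·f = 28383, Σd·f = 3479, Σf = 453.
So MᵀM·[a, b, c]ᵀ = Mᵀf: [[9059, 1107, 143]; [1107, 143, 21]; [143, 21, 4]]·[a, b, c]ᵀ = [28383, 3479, 453]ᵀ.
Inverting the 3×3 Gram matrix, [a, b, c]ᵀ = [7023/2342, 2321/2342, 987/1171]ᵀ.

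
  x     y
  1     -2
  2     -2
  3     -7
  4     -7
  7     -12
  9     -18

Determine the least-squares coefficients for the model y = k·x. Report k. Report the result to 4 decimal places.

Sums needed: Σx·x = 160.
For Mᵀy: Σx·y = -301.
k = (-301)/160 = -1.88125.

k = -1.8813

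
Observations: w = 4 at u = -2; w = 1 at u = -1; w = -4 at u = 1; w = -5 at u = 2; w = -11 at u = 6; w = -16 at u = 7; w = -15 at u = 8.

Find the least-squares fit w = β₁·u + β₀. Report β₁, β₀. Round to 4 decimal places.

β₁ = -1.9063, β₀ = -0.8527

Forming MᵀM = [[159, 21]; [21, 7]] and Mᵀw = [-321, -46]ᵀ gives MᵀM·[β₁, β₀]ᵀ = Mᵀw.
det = 159·7 − 21² = 672.
β₁ = ((-321)·7 − 21·(-46))/672 = -61/32; β₀ = (159·(-46) − 21·(-321))/672 = -191/224.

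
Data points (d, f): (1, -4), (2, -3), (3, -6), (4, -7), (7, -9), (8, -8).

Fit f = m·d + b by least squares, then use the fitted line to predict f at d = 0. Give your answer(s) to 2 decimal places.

f̂ = -3.07

Normal-equation sums: Σd·d = 143, Σd = 25, Σ1 = 6.
And Σd·f = -183, Σf = -37.
So AᵀA·[m, b]ᵀ = Aᵀf: [[143, 25]; [25, 6]]·[m, b]ᵀ = [-183, -37]ᵀ.
Δ = 143·6 − 25² = 233.
m = ((-183)·6 − 25·(-37))/233 = -173/233; b = (143·(-37) − 25·(-183))/233 = -716/233.
At d = 0: f̂ = (-173/233)·(0) + (-716/233)·(1) = -716/233.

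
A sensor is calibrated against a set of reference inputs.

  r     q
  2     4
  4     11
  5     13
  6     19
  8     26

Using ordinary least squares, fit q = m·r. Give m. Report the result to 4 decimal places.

Normal-equation sums: Σr·r = 145.
And Σr·q = 439.
MᵀM·[m]ᵀ = Mᵀq becomes [[145]]·[m]ᵀ = [439]ᵀ.
Hence m = 439 / 145 ≈ 3.02759.

m = 3.0276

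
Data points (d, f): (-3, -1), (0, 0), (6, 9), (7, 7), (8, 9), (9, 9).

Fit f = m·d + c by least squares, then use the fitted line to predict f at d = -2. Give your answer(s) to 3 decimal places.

Setting ∂/∂m … = 0 gives: 239·m + 27·c = 259;  27·m + 6·c = 33.
(Σd·d = 239, Σd = 27, Σ1 = 6, Σd·f = 259, Σf = 33.)
det = 239·6 − 27² = 705.
m = (259·6 − 27·33)/705 = 221/235; c = (239·33 − 27·259)/705 = 298/235.
At d = -2: f̂ = (221/235)·(-2) + (298/235)·(1) = -144/235.

f̂ = -0.613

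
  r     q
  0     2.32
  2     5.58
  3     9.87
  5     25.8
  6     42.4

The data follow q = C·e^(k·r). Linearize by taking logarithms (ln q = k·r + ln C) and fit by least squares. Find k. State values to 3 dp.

Taking logs, ln q = k·r + ln C, so regress ln q on r.
Sums: Σr = 16.0000, Σ(r)² = 74.0000, Σln q = 11.8478, Σr·ln q = 49.0416.
Normal system: [[74.0000, 16.0000]; [16.0000, 5]]·[k, ln C]ᵀ = [49.0416, 11.8478]ᵀ.
Solving (det = 114.0000): k = 0.48810, ln C = 0.80763.

k = 0.488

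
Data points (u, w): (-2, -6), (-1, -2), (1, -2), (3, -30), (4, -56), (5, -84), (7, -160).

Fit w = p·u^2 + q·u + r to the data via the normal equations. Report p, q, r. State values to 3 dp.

MᵀM·[p, q, r]ᵀ = Mᵀw reads: 3381·p + 551·q + 105·r = -11134;  551·p + 105·q + 17·r = -1842;  105·p + 17·q + 7·r = -340.
Row-reducing yields p = -146355/48041, q = -12337/6863, r = 71634/48041.

p = -3.046, q = -1.798, r = 1.491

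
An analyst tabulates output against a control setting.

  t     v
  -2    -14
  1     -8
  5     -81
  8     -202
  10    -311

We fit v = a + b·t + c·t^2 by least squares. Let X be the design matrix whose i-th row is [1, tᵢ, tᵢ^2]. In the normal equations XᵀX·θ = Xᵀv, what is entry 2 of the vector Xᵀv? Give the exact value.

-5111

Entry 2 ↔ basis t, so (Xᵀv)_{2} = Σᵢ (t)·vᵢ = (-2)·(-14) + (1)·(-8) + (5)·(-81) + (8)·(-202) + (10)·(-311) = -5111.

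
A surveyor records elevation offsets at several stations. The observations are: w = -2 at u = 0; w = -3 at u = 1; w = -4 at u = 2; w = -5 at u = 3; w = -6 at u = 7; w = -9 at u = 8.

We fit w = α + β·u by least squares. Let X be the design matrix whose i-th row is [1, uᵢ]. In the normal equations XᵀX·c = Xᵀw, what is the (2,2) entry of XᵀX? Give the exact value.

Row 2 ↔ basis u, column 2 ↔ basis u, so (XᵀX)_{2,2} = Σᵢ (u)·(u) = (0)·(0) + (1)·(1) + (2)·(2) + (3)·(3) + (7)·(7) + (8)·(8) = 127.

127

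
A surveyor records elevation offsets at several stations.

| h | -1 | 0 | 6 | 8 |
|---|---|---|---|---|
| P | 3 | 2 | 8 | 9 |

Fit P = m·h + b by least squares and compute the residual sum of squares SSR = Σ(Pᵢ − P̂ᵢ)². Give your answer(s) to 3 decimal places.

SSR = 1.762

MᵀM·[m, b]ᵀ = MᵀP reads: 101·m + 13·b = 117;  13·m + 4·b = 22.
(Σh·h = 101, Σh = 13, Σ1 = 4, Σh·P = 117, ΣP = 22.)
Eliminating b: 4·(row 1) − 13·(row 2) gives 235·m = 4·117 − 13·22 = 182, so m = 182/235.
Then b = (22 − 13·(182/235))/4 = 701/235.
Residuals: 186/235, -231/235, 87/235, -42/235; SSR = 414/235.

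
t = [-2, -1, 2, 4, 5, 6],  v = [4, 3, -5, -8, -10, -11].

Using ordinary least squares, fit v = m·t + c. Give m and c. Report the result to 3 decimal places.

m = -1.988, c = 0.138

With design matrix X, XᵀX = [[86, 14]; [14, 6]] and Xᵀv = [-169, -27]ᵀ.
det = 86·6 − 14² = 320.
m = ((-169)·6 − 14·(-27))/320 = -159/80; c = (86·(-27) − 14·(-169))/320 = 11/80.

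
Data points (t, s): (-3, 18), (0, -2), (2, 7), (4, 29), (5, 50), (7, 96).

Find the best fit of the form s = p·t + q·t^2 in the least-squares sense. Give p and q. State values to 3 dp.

p = -0.208, q = 1.987

Sums needed: Σt·t = 103, Σt·t^2 = 513, Σt^2·t^2 = 3379.
Moment sums: Σt·s = 998, Σt^2·s = 6608.
XᵀX·[p, q]ᵀ = Xᵀs becomes [[103, 513]; [513, 3379]]·[p, q]ᵀ = [998, 6608]ᵀ.
det = 103·3379 − 513² = 84868.
p = (998·3379 − 513·6608)/84868 = -8831/42434; q = (103·6608 − 513·998)/84868 = 84325/42434.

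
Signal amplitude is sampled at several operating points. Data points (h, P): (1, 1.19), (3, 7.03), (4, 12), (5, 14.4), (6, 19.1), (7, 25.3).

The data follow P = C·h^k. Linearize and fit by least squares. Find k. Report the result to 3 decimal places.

k = 1.559

With ln Pᵢ as the transformed response and ln hᵢ as the regressor:
Σln h = 7.8320, Σ(ln h)² = 12.7160, Σln P = 13.4568, Σln h·ln P = 21.4520.
Equations: 12.7160·k + 7.8320·ln C = 21.4520;  7.8320·k + 6·ln C = 13.4568.
Solving (det = 14.9557): k = 1.55918, ln C = 0.20754.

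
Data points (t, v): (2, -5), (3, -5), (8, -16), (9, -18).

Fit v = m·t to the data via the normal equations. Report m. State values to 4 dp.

Forming MᵀM = [[158]] and Mᵀv = [-315]ᵀ gives MᵀM·[m]ᵀ = Mᵀv.
Hence m = -315 / 158 ≈ -1.99367.

m = -1.9937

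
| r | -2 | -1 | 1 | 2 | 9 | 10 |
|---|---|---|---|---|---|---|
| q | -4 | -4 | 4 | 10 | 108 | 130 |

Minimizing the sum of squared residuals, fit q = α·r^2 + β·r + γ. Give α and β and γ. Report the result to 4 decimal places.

α = 0.9497, β = 3.5751, γ = -0.8858

The normal system MᵀM·[α, β, γ]ᵀ = Mᵀq is [[16595, 1729, 191]; [1729, 191, 19]; [191, 19, 6]]·[α, β, γ]ᵀ = [21772, 2308, 244]ᵀ.
Row-reducing yields α = 15946/16791, β = 300146/83955, γ = -24788/27985.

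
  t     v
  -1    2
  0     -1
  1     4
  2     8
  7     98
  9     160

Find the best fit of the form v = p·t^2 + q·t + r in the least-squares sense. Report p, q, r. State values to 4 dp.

p = 1.9211, q = 0.4882, r = 0.1575

MᵀM·[p, q, r]ᵀ = Mᵀv reads: 8980·p + 1080·q + 136·r = 17800;  1080·p + 136·q + 18·r = 2144;  136·p + 18·q + 6·r = 271.
(Σt^2·t^2 = 8980, Σt^2·t = 1080, Σt^2 = 136, Σt·t = 136, Σt = 18, Σ1 = 6, Σt^2·v = 17800, Σt·v = 2144, Σv = 271.)
Solving the 3×3 system (Gaussian elimination) gives p = 23051/11999, q = 11717/23998, r = 1890/11999.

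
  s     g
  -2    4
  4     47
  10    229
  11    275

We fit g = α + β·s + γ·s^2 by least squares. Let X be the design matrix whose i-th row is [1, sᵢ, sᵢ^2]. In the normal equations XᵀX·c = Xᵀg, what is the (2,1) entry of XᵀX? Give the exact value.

Row 2 ↔ basis s, column 1 ↔ basis 1, so (XᵀX)_{2,1} = Σᵢ s = (-2)·(1) + (4)·(1) + (10)·(1) + (11)·(1) = 23.

23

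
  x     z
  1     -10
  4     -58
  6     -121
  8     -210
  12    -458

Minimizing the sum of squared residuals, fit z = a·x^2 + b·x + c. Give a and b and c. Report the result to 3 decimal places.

Compute the Gram sums: Σx^2·x^2 = 26385, Σx^2·x = 2521, Σx^2 = 261, Σx·x = 261, Σx = 31, Σ1 = 5.
Moment sums: Σx^2·z = -84686, Σx·z = -8144, Σz = -857.
Normal equations: [[26385, 2521, 261]; [2521, 261, 31]; [261, 31, 5]]·[a, b, c]ᵀ = [-84686, -8144, -857]ᵀ.
Inverting the 3×3 Gram matrix, [a, b, c]ᵀ = [-482839/157238, -133297/157238, -459978/78619]ᵀ.

a = -3.071, b = -0.848, c = -5.851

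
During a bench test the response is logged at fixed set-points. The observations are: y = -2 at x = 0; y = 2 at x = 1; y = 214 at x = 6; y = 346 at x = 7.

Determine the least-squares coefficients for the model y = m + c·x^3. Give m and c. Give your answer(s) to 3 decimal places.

The normal system AᵀA·[m, c]ᵀ = Aᵀy is [[4, 560]; [560, 164306]]·[m, c]ᵀ = [560, 164904]ᵀ.
Δ = 4·164306 − 560² = 343624.
m = (560·164306 − 560·164904)/343624 = -41860/42953; c = (4·164904 − 560·560)/343624 = 43252/42953.

m = -0.975, c = 1.007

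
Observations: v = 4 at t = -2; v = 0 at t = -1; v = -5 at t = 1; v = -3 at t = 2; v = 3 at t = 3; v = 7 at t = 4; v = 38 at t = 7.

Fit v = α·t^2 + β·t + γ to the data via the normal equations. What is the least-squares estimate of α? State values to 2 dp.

From the data, Σt^2·t^2 = 2772, Σt^2·t = 434, Σt^2 = 84, Σt·t = 84, Σt = 14, Σ1 = 7.
And Σt^2·v = 2000, Σt·v = 284, Σv = 44.
XᵀX·[α, β, γ]ᵀ = Xᵀv becomes [[2772, 434, 84]; [434, 84, 14]; [84, 14, 7]]·[α, β, γ]ᵀ = [2000, 284, 44]ᵀ.
Inverting the 3×3 Gram matrix, [α, β, γ]ᵀ = [1082/1001, -1636/1001, -3420/1001]ᵀ.

α = 1.08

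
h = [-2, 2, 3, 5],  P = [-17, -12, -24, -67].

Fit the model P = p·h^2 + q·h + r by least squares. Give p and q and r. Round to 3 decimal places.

p = -2.823, q = 1.345, r = -3.047

The normal equations are: 738·p + 152·q + 42·r = -2007;  152·p + 42·q + 8·r = -397;  42·p + 8·q + 4·r = -120.
Solving the 3×3 system (Gaussian elimination) gives p = -4373/1549, q = 4167/3098, r = -9441/3098.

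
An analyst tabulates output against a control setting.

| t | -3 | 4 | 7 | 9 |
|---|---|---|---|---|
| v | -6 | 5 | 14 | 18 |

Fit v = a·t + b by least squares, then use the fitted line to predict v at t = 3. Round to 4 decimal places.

From the data, Σt·t = 155, Σt = 17, Σ1 = 4.
Right-hand side: Σt·v = 298, Σv = 31.
Normal equations: [[155, 17]; [17, 4]]·[a, b]ᵀ = [298, 31]ᵀ.
Eliminating b: 4·(row 1) − 17·(row 2) gives 331·a = 4·298 − 17·31 = 665, so a = 665/331.
Then b = (31 − 17·(665/331))/4 = -261/331.
At t = 3: v̂ = (665/331)·(3) + (-261/331)·(1) = 1734/331.

v̂ = 5.2387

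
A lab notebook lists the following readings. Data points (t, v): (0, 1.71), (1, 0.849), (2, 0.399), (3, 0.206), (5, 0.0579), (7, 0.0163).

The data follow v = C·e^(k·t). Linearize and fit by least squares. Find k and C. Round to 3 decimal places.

k = -0.663, C = 1.604

Let Y = ln v. Fitting Y = k·t + ln C by least squares:
Σt = 18.0000, Σ(t)² = 88.0000, Σln v = -9.0915, Σt·ln v = -49.8022.
Normal system: [[88.0000, 18.0000]; [18.0000, 6]]·[k, ln C]ᵀ = [-49.8022, -9.0915]ᵀ.
Slope k = (n·Σt·ln v − Σt·Σln v)/(n·Σ(t)² − (Σt)²) = (6·-49.8022 − 18.0000·-9.0915)/204.0000 = -0.66258; ln C = (Σln v − k·Σt)/n = 0.47249, so C = exp(0.47249) = 1.60398.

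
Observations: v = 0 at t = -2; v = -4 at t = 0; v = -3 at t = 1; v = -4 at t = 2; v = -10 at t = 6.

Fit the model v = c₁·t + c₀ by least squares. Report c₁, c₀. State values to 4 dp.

c₁ = -1.1818, c₀ = -2.5455

Normal-equation sums: Σt·t = 45, Σt = 7, Σ1 = 5.
Right-hand side: Σt·v = -71, Σv = -21.
So MᵀM·[c₁, c₀]ᵀ = Mᵀv: [[45, 7]; [7, 5]]·[c₁, c₀]ᵀ = [-71, -21]ᵀ.
det = 45·5 − 7² = 176.
c₁ = ((-71)·5 − 7·(-21))/176 = -13/11; c₀ = (45·(-21) − 7·(-71))/176 = -28/11.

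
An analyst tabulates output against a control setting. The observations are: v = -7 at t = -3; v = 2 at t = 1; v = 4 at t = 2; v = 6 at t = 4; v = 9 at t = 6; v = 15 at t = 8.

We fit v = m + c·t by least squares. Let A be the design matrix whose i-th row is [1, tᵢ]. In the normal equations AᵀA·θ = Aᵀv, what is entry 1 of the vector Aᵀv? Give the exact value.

Entry 1 ↔ basis 1, so (Aᵀv)_{1} = Σᵢ vᵢ = (1)·(-7) + (1)·(2) + (1)·(4) + (1)·(6) + (1)·(9) + (1)·(15) = 29.

29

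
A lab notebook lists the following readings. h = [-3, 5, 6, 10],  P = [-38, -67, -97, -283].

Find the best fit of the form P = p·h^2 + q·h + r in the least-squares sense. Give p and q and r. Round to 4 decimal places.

Normal-equation sums: Σh^2·h^2 = 12002, Σh^2·h = 1314, Σh^2 = 170, Σh·h = 170, Σh = 18, Σ1 = 4.
For AᵀP: Σh^2·P = -33809, Σh·P = -3633, ΣP = -485.
Solving the 3×3 system (Gaussian elimination) gives p = -94541/30938, q = 39480/15469, r = -44280/15469.

p = -3.0558, q = 2.5522, r = -2.8625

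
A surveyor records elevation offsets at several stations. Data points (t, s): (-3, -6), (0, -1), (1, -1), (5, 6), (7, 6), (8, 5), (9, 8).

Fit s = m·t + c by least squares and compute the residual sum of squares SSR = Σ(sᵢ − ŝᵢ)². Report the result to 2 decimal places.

From the data, Σt·t = 229, Σt = 27, Σ1 = 7.
And Σt·s = 201, Σs = 17.
MᵀM·[m, c]ᵀ = Mᵀs becomes [[229, 27]; [27, 7]]·[m, c]ᵀ = [201, 17]ᵀ.
Determinant 229·7 − 27² = 874.
m = (201·7 − 27·17)/874 = 474/437; c = (229·17 − 27·201)/874 = -767/437.
Residuals: -433/437, 330/437, -144/437, 1019/437, 71/437, -840/437, -3/437; SSR = 4728/437.

SSR = 10.82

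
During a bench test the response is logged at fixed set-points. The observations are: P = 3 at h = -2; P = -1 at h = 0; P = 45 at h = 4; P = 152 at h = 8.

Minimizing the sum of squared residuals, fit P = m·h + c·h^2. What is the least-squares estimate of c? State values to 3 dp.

Normal-equation sums: Σh·h = 84, Σh·h^2 = 568, Σh^2·h^2 = 4368.
Moment sums: Σh·P = 1390, Σh^2·P = 10460.
Normal equations: [[84, 568]; [568, 4368]]·[m, c]ᵀ = [1390, 10460]ᵀ.
Eliminating c: 4368·(row 1) − 568·(row 2) gives 44288·m = 4368·1390 − 568·10460 = 130240, so m = 2035/692.
Then c = (10460 − 568·(2035/692))/4368 = 2785/1384.

c = 2.012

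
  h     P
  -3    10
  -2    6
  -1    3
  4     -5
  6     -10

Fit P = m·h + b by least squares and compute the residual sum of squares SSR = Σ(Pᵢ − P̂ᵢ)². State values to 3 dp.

SSR = 5.092

The normal system AᵀA·[m, b]ᵀ = AᵀP is [[66, 4]; [4, 5]]·[m, b]ᵀ = [-125, 4]ᵀ.
Determinant 66·5 − 4² = 314.
m = ((-125)·5 − 4·4)/314 = -641/314; b = (66·4 − 4·(-125))/314 = 382/157.
Residuals: 453/314, -81/157, -463/314, 115/157, -29/157; SSR = 1599/314.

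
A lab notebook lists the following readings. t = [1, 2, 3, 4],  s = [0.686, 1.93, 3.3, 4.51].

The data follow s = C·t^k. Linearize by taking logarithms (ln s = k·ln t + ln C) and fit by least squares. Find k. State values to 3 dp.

k = 1.372

With ln sᵢ as the transformed response and ln tᵢ as the regressor:
AᵀA = [[3.6092, 3.1781]; [3.1781, 4]], rhs = [3.8556, 2.9809]ᵀ  (here Σln t = 3.1781, Σ(ln t)² = 3.6092, Σln s = 2.9809, Σln t·ln s = 3.8556).
Solving (det = 4.3368): k = 1.37174, ln C = -0.34465.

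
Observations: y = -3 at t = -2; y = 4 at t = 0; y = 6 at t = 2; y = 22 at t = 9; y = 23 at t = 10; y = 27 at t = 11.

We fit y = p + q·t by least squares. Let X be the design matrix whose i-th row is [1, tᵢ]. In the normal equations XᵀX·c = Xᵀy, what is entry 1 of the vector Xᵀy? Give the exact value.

Entry 1 ↔ basis 1, so (Xᵀy)_{1} = Σᵢ yᵢ = (1)·(-3) + (1)·(4) + (1)·(6) + (1)·(22) + (1)·(23) + (1)·(27) = 79.

79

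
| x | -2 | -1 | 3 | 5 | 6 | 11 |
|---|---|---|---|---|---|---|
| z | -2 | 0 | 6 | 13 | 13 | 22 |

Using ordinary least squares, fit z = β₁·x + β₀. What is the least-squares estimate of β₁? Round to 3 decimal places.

β₁ = 1.876

Compute the Gram sums: Σx·x = 196, Σx = 22, Σ1 = 6.
And Σx·z = 407, Σz = 52.
AᵀA·[β₁, β₀]ᵀ = Aᵀz becomes [[196, 22]; [22, 6]]·[β₁, β₀]ᵀ = [407, 52]ᵀ.
Eliminating β₀: 6·(row 1) − 22·(row 2) gives 692·β₁ = 6·407 − 22·52 = 1298, so β₁ = 649/346.
Then β₀ = (52 − 22·(649/346))/6 = 619/346.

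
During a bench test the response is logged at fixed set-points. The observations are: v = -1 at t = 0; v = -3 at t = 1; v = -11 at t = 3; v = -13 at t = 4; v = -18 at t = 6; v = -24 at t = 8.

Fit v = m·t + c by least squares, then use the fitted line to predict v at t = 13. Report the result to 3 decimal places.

Sums needed: Σt·t = 126, Σt = 22, Σ1 = 6.
For Xᵀv: Σt·v = -388, Σv = -70.
Normal equations: [[126, 22]; [22, 6]]·[m, c]ᵀ = [-388, -70]ᵀ.
Eliminating c: 6·(row 1) − 22·(row 2) gives 272·m = 6·(-388) − 22·(-70) = -788, so m = -197/68.
Then c = ((-70) − 22·(-197/68))/6 = -71/68.
At t = 13: v̂ = (-197/68)·(13) + (-71/68)·(1) = -658/17.

v̂ = -38.706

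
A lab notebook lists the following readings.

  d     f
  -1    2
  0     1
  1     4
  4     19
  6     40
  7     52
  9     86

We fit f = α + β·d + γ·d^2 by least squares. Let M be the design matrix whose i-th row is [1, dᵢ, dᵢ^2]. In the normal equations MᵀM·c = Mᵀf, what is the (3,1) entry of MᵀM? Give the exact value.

184

Row 3 ↔ basis d^2, column 1 ↔ basis 1, so (MᵀM)_{3,1} = Σᵢ d^2 = (1)·(1) + (0)·(1) + (1)·(1) + (16)·(1) + (36)·(1) + (49)·(1) + (81)·(1) = 184.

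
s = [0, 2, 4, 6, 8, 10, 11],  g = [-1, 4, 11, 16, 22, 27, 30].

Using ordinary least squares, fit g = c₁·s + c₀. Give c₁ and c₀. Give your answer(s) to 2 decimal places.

c₁ = 2.83, c₀ = -1.01

Compute the Gram sums: Σs·s = 341, Σs = 41, Σ1 = 7.
For Xᵀg: Σs·g = 924, Σg = 109.
So XᵀX·[c₁, c₀]ᵀ = Xᵀg: [[341, 41]; [41, 7]]·[c₁, c₀]ᵀ = [924, 109]ᵀ.
det = 341·7 − 41² = 706.
c₁ = (924·7 − 41·109)/706 = 1999/706; c₀ = (341·109 − 41·924)/706 = -715/706.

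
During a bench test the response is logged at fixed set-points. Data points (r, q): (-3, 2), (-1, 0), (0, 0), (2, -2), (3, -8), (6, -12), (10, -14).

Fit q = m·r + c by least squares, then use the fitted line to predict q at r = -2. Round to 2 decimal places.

q̂ = 1.29

Entries of XᵀX: Σr·r = 159, Σr = 17, Σ1 = 7.
And Σr·q = -246, Σq = -34.
Determinant 159·7 − 17² = 824.
m = ((-246)·7 − 17·(-34))/824 = -143/103; c = (159·(-34) − 17·(-246))/824 = -153/103.
At r = -2: q̂ = (-143/103)·(-2) + (-153/103)·(1) = 133/103.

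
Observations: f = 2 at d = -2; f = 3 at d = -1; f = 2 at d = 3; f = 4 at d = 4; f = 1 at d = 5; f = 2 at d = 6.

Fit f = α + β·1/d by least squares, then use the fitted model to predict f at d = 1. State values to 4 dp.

Entries of XᵀX: Σ1 = 6, Σ1/d = -11/20, Σ1/d·1/d = 5369/3600.
For Xᵀf: Σf = 14, Σ1/d·f = -9/5.
Determinant 6·(5369/3600) − (-11/20)² = 415/48.
α = (14·(5369/3600) − (-11/20)·(-9/5))/(415/48) = 71602/31125; β = (6·(-9/5) − (-11/20)·14)/(415/48) = -744/2075.
At d = 1: f̂ = (71602/31125)·(1) + (-744/2075)·(1) = 60442/31125.

f̂ = 1.9419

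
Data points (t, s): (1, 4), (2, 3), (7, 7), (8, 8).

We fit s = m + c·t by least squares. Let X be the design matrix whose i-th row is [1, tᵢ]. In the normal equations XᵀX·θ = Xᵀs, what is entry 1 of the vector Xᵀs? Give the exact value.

22

Entry 1 ↔ basis 1, so (Xᵀs)_{1} = Σᵢ sᵢ = (1)·(4) + (1)·(3) + (1)·(7) + (1)·(8) = 22.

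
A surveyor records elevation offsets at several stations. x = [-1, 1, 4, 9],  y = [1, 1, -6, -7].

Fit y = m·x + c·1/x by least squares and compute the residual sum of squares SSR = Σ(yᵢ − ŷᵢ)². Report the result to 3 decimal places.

SSR = 9.745

Entries of MᵀM: Σx·x = 99, Σx·1/x = 4, Σ1/x·1/x = 2689/1296.
Moment sums: Σx·y = -87, Σ1/x·y = -41/18.
MᵀM·[m, c]ᵀ = Mᵀy becomes [[99, 4]; [4, 2689/1296]]·[m, c]ᵀ = [-87, -41/18]ᵀ.
Determinant 99·(2689/1296) − 4² = 27275/144.
m = ((-87)·(2689/1296) − 4·(-41/18))/(27275/144) = -14809/16365; c = (99·(-41/18) − 4·(-87))/(27275/144) = 3528/5455.
Residuals: 2428/3273, 4118/3273, -8320/3273, 1170/1091; SSR = 10632/1091.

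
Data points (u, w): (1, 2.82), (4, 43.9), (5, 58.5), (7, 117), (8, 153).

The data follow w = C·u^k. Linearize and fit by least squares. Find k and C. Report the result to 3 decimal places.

k = 1.913, C = 2.856

With ln wᵢ as the transformed response and ln uᵢ as the regressor:
Sums: Σln u = 7.0211, Σ(ln u)² = 12.6227, Σln w = 18.6803, Σln u·ln w = 31.5190.
Normal system: [[12.6227, 7.0211]; [7.0211, 5]]·[k, ln C]ᵀ = [31.5190, 18.6803]ᵀ.
Solving (det = 13.8181): k = 1.91335, ln C = 1.04930, so C = exp(1.04930) = 2.85564.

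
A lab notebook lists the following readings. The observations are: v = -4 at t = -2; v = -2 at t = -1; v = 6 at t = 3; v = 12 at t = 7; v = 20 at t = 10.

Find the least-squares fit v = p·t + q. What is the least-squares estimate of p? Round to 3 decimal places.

From the data, Σt·t = 163, Σt = 17, Σ1 = 5.
Moment sums: Σt·v = 312, Σv = 32.
So MᵀM·[p, q]ᵀ = Mᵀv: [[163, 17]; [17, 5]]·[p, q]ᵀ = [312, 32]ᵀ.
Eliminating q: 5·(row 1) − 17·(row 2) gives 526·p = 5·312 − 17·32 = 1016, so p = 508/263.
Then q = (32 − 17·(508/263))/5 = -44/263.

p = 1.932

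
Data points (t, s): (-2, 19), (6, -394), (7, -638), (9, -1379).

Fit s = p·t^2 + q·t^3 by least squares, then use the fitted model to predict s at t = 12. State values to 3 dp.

ŝ = -3321.065

Setting ∂/∂p … = 0 gives: 10274·p + 83600·q = -157069;  83600·p + 695810·q = -1309381.
(Σt^2·t^2 = 10274, Σt^2·t^3 = 83600, Σt^3·t^3 = 695810, Σt^2·s = -157069, Σt^3·s = -1309381.)
Δ = 10274·695810 − 83600² = 159791940.
p = ((-157069)·695810 − 83600·(-1309381))/159791940 = 175829/161406; q = (10274·(-1309381) − 83600·(-157069))/159791940 = -1624303/807030.
At t = 12: ŝ = (175829/161406)·(144) + (-1624303/807030)·(1728) = -148899928/44835.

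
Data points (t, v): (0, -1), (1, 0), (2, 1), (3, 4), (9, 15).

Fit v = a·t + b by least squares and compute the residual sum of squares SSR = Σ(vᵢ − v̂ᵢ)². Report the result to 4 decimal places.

SSR = 1.5200

Compute the Gram sums: Σt·t = 95, Σt = 15, Σ1 = 5.
Right-hand side: Σt·v = 149, Σv = 19.
Determinant 95·5 − 15² = 250.
a = (149·5 − 15·19)/250 = 46/25; b = (95·19 − 15·149)/250 = -43/25.
Residuals: 18/25, -3/25, -24/25, 1/5, 4/25; SSR = 38/25.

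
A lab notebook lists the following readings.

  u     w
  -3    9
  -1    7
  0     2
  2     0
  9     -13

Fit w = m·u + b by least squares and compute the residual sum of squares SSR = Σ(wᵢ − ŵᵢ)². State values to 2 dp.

From the data, Σu·u = 95, Σu = 7, Σ1 = 5.
For Aᵀw: Σu·w = -151, Σw = 5.
Eliminating b: 5·(row 1) − 7·(row 2) gives 426·m = 5·(-151) − 7·5 = -790, so m = -395/213.
Then b = (5 − 7·(-395/213))/5 = 766/213.
Residuals: -34/213, 110/71, -340/213, 8/71, 20/213; SSR = 1064/213.

SSR = 5.00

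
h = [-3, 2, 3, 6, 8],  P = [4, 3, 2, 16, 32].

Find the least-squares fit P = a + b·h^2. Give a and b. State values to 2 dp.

a = -0.82, b = 0.50

Sums needed: Σ1 = 5, Σh^2 = 122, Σh^2·h^2 = 5570.
Right-hand side: ΣP = 57, Σh^2·P = 2690.
So XᵀX·[a, b]ᵀ = XᵀP: [[5, 122]; [122, 5570]]·[a, b]ᵀ = [57, 2690]ᵀ.
Eliminating b: 5570·(row 1) − 122·(row 2) gives 12966·a = 5570·57 − 122·2690 = -10690, so a = -5345/6483.
Then b = (2690 − 122·(-5345/6483))/5570 = 3248/6483.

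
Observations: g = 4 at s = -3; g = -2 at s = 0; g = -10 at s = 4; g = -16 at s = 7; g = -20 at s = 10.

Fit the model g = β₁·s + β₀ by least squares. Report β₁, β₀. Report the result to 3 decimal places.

Compute the Gram sums: Σs·s = 174, Σs = 18, Σ1 = 5.
For Aᵀg: Σs·g = -364, Σg = -44.
So AᵀA·[β₁, β₀]ᵀ = Aᵀg: [[174, 18]; [18, 5]]·[β₁, β₀]ᵀ = [-364, -44]ᵀ.
Δ = 174·5 − 18² = 546.
β₁ = ((-364)·5 − 18·(-44))/546 = -514/273; β₀ = (174·(-44) − 18·(-364))/546 = -184/91.

β₁ = -1.883, β₀ = -2.022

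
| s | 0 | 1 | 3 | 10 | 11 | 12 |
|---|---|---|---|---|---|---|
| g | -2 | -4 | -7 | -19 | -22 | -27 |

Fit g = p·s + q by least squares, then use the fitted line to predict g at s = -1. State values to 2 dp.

From the data, Σs·s = 375, Σs = 37, Σ1 = 6.
Moment sums: Σs·g = -781, Σg = -81.
Determinant 375·6 − 37² = 881.
p = ((-781)·6 − 37·(-81))/881 = -1689/881; q = (375·(-81) − 37·(-781))/881 = -1478/881.
At s = -1: ĝ = (-1689/881)·(-1) + (-1478/881)·(1) = 211/881.

ĝ = 0.24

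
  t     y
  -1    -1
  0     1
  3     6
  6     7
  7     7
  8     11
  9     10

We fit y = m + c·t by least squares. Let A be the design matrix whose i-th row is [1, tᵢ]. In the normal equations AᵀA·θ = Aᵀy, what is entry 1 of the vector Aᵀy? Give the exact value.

41

Entry 1 ↔ basis 1, so (Aᵀy)_{1} = Σᵢ yᵢ = (1)·(-1) + (1)·(1) + (1)·(6) + (1)·(7) + (1)·(7) + (1)·(11) + (1)·(10) = 41.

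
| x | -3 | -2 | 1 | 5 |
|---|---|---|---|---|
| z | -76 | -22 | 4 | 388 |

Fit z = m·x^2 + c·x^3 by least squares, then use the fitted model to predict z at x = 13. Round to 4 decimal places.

ẑ = 6673.8228

Setting ∂/∂m … = 0 gives: 723·m + 2851·c = 8932;  2851·m + 16419·c = 50732.
(Σx^2·x^2 = 723, Σx^2·x^3 = 2851, Σx^3·x^3 = 16419, Σx^2·z = 8932, Σx^3·z = 50732.)
Determinant 723·16419 − 2851² = 3742736.
m = (8932·16419 − 2851·50732)/3742736 = 252197/467842; c = (723·50732 − 2851·8932)/3742736 = 1401763/467842.
At x = 13: ẑ = (252197/467842)·(169) + (1401763/467842)·(2197) = 1561147302/233921.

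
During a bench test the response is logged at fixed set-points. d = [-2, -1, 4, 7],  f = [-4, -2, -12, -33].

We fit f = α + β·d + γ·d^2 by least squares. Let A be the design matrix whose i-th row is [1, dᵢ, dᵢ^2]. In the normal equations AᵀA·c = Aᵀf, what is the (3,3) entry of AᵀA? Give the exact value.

2674

Row 3 ↔ basis d^2, column 3 ↔ basis d^2, so (AᵀA)_{3,3} = Σᵢ (d^2)·(d^2) = (4)·(4) + (1)·(1) + (16)·(16) + (49)·(49) = 2674.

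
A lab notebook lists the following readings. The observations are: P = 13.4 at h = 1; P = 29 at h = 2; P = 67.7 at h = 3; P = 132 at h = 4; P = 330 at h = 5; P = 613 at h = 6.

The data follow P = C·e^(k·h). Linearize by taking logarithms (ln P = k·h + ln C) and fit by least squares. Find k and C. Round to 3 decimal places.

k = 0.774, C = 6.287

Taking logs, ln P = k·h + ln C, so regress ln P on h.
Σh = 21.0000, Σ(h)² = 91.0000, Σln P = 27.2779, Σh·ln P = 109.0120.
Equations: 91.0000·k + 21.0000·ln C = 109.0120;  21.0000·k + 6·ln C = 27.2779.
Δ = 91.0000·6 − (21.0000)² = 105.0000; k = (109.0120·6 − 21.0000·27.2779)/105.0000 = 0.77368, ln C = (91.0000·27.2779 − 21.0000·109.0120)/105.0000 = 1.83845, so C = exp(1.83845) = 6.28679.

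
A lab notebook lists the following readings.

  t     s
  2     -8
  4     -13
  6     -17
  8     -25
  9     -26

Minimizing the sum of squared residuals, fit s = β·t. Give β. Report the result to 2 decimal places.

The normal system XᵀX·[β]ᵀ = Xᵀs is [[201]]·[β]ᵀ = [-604]ᵀ.
β = (-604)/201 = -3.00498.

β = -3.00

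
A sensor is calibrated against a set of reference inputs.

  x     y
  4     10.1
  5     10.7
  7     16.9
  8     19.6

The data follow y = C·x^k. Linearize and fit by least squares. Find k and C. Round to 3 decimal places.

k = 1.019, C = 2.298

With ln yᵢ as the transformed response and ln xᵢ as the regressor:
Σln x = 7.0211, Σ(ln x)² = 12.6227, Σln y = 10.4856, Σln x·ln y = 18.7098.
Equations: 12.6227·k + 7.0211·ln C = 18.7098;  7.0211·k + 4·ln C = 10.4856.
Slope k = (n·Σln x·ln y − Σln x·Σln y)/(n·Σ(ln x)² − (Σln x)²) = (4·18.7098 − 7.0211·10.4856)/1.1954 = 1.01942; ln C = (Σln y − k·Σln x)/n = 0.83205, so C = exp(0.83205) = 2.29802.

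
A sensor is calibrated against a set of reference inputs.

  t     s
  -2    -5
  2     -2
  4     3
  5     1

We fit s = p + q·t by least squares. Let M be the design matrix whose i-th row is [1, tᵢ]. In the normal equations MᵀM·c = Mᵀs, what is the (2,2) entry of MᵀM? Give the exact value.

49

Row 2 ↔ basis t, column 2 ↔ basis t, so (MᵀM)_{2,2} = Σᵢ (t)·(t) = (-2)·(-2) + (2)·(2) + (4)·(4) + (5)·(5) = 49.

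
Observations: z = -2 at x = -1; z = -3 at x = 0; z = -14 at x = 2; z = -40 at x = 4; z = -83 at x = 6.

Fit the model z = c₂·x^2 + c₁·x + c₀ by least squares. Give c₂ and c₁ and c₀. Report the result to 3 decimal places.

Normal-equation sums: Σx^2·x^2 = 1569, Σx^2·x = 287, Σx^2 = 57, Σx·x = 57, Σx = 11, Σ1 = 5.
And Σx^2·z = -3686, Σx·z = -684, Σz = -142.
So MᵀM·[c₂, c₁, c₀]ᵀ = Mᵀz: [[1569, 287, 57]; [287, 57, 11]; [57, 11, 5]]·[c₂, c₁, c₀]ᵀ = [-3686, -684, -142]ᵀ.
Solving the 3×3 system (Gaussian elimination) gives c₂ = -2423/1261, c₁ = -4697/2522, c₀ = -6047/2522.

c₂ = -1.921, c₁ = -1.862, c₀ = -2.398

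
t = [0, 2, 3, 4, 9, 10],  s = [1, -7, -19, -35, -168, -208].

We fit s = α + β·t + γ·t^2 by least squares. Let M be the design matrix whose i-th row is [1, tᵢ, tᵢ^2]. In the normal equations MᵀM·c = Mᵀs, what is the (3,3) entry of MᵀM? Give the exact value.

Row 3 ↔ basis t^2, column 3 ↔ basis t^2, so (MᵀM)_{3,3} = Σᵢ (t^2)·(t^2) = (0)·(0) + (4)·(4) + (9)·(9) + (16)·(16) + (81)·(81) + (100)·(100) = 16914.

16914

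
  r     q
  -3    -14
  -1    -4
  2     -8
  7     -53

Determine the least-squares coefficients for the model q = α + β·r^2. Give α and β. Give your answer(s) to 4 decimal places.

α = -3.9164, β = -1.0053

AᵀA·[α, β]ᵀ = Aᵀq reads: 4·α + 63·β = -79;  63·α + 2499·β = -2759.
(Σ1 = 4, Σr^2 = 63, Σr^2·r^2 = 2499, Σq = -79, Σr^2·q = -2759.)
det = 4·2499 − 63² = 6027.
α = ((-79)·2499 − 63·(-2759))/6027 = -1124/287; β = (4·(-2759) − 63·(-79))/6027 = -6059/6027.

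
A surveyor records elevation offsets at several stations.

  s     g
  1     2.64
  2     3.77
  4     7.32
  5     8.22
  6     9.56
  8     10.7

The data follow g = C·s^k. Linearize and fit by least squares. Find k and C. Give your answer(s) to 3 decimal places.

k = 0.718, C = 2.541

Let Y = ln g. Fitting Y = k·ln s + ln C by least squares:
Σln s = 7.5601, Σ(ln s)² = 12.5270, Σln g = 11.0229, Σln s·ln g = 16.0437.
Equations: 12.5270·k + 7.5601·ln C = 16.0437;  7.5601·k + 6·ln C = 11.0229.
Slope k = (n·Σln s·ln g − Σln s·Σln g)/(n·Σ(ln s)² − (Σln s)²) = (6·16.0437 − 7.5601·11.0229)/18.0074 = 0.71794; ln C = (Σln g − k·Σln s)/n = 0.93253, so C = exp(0.93253) = 2.54093.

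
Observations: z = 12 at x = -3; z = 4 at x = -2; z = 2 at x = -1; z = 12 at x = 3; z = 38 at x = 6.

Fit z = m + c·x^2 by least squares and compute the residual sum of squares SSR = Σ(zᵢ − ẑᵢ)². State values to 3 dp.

Setting ∂/∂m … = 0 gives: 5·m + 59·c = 68;  59·m + 1475·c = 1602.
det = 5·1475 − 59² = 3894.
m = (68·1475 − 59·1602)/3894 = 49/33; c = (5·1602 − 59·68)/3894 = 1999/1947.
Residuals: 2482/1947, -1033/649, -332/649, 2482/1947, -79/177; SSR = 12158/1947.

SSR = 6.244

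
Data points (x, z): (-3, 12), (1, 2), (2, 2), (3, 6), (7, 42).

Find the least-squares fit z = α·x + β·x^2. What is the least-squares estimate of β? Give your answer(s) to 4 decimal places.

β = 0.9909

Setting ∂/∂α … = 0 gives: 72·α + 352·β = 282;  352·α + 2580·β = 2230.
Determinant 72·2580 − 352² = 61856.
α = (282·2580 − 352·2230)/61856 = -7175/7732; β = (72·2230 − 352·282)/61856 = 3831/3866.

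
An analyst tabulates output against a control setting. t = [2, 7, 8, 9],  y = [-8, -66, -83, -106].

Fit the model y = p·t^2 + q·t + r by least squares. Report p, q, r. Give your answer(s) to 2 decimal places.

p = -1.24, q = -0.34, r = -2.42

Entries of XᵀX: Σt^2·t^2 = 13074, Σt^2·t = 1592, Σt^2 = 198, Σt·t = 198, Σt = 26, Σ1 = 4.
And Σt^2·y = -17164, Σt·y = -2096, Σy = -263.
Row-reducing yields p = -2337/1892, q = -637/1892, r = -4577/1892.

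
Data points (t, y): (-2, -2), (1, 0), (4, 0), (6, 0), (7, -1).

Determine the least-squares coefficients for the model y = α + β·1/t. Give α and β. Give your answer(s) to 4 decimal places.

α = -0.8784, β = 1.3139

Forming AᵀA = [[5, 89/84]; [89/84, 9601/7056]] and Aᵀy = [-3, 6/7]ᵀ gives AᵀA·[α, β]ᵀ = Aᵀy.
det = 5·(9601/7056) − (89/84)² = 10021/1764.
α = ((-3)·(9601/7056) − (89/84)·(6/7))/(10021/1764) = -3201/3644; β = (5·(6/7) − (89/84)·(-3))/(10021/1764) = 1197/911.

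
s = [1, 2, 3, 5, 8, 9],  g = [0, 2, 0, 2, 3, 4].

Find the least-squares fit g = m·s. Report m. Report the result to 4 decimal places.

Forming AᵀA = [[184]] and Aᵀg = [74]ᵀ gives AᵀA·[m]ᵀ = Aᵀg.
m = 74/184 = 0.402174.

m = 0.4022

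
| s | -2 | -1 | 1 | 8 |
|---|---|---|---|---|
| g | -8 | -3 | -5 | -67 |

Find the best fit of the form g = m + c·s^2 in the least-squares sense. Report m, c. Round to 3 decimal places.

m = -3.332, c = -0.995

Entries of AᵀA: Σ1 = 4, Σs^2 = 70, Σs^2·s^2 = 4114.
For Aᵀg: Σg = -83, Σs^2·g = -4328.
Normal equations: [[4, 70]; [70, 4114]]·[m, c]ᵀ = [-83, -4328]ᵀ.
det = 4·4114 − 70² = 11556.
m = ((-83)·4114 − 70·(-4328))/11556 = -713/214; c = (4·(-4328) − 70·(-83))/11556 = -213/214.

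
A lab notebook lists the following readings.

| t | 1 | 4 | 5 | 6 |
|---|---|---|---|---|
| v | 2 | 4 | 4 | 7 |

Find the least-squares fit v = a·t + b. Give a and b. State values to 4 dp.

a = 0.8571, b = 0.8214

Compute the Gram sums: Σt·t = 78, Σt = 16, Σ1 = 4.
Moment sums: Σt·v = 80, Σv = 17.
det = 78·4 − 16² = 56.
a = (80·4 − 16·17)/56 = 6/7; b = (78·17 − 16·80)/56 = 23/28.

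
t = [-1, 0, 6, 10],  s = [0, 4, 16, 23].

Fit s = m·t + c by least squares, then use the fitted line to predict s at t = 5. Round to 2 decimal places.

Normal-equation sums: Σt·t = 137, Σt = 15, Σ1 = 4.
And Σt·s = 326, Σs = 43.
MᵀM·[m, c]ᵀ = Mᵀs becomes [[137, 15]; [15, 4]]·[m, c]ᵀ = [326, 43]ᵀ.
det = 137·4 − 15² = 323.
m = (326·4 − 15·43)/323 = 659/323; c = (137·43 − 15·326)/323 = 1001/323.
At t = 5: ŝ = (659/323)·(5) + (1001/323)·(1) = 4296/323.

ŝ = 13.30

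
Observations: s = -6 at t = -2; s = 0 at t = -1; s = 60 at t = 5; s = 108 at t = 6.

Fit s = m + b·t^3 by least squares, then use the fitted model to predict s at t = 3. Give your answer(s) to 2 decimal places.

Entries of XᵀX: Σ1 = 4, Σt^3 = 332, Σt^3·t^3 = 62346.
And Σs = 162, Σt^3·s = 30876.
Normal equations: [[4, 332]; [332, 62346]]·[m, b]ᵀ = [162, 30876]ᵀ.
det = 4·62346 − 332² = 139160.
m = (162·62346 − 332·30876)/139160 = -1077/994; b = (4·30876 − 332·162)/139160 = 249/497.
At t = 3: ŝ = (-1077/994)·(1) + (249/497)·(27) = 1767/142.

ŝ = 12.44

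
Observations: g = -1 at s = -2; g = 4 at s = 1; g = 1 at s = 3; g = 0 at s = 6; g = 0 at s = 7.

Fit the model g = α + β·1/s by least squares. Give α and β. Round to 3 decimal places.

Entries of XᵀX: Σ1 = 5, Σ1/s = 8/7, Σ1/s·1/s = 1243/882.
For Xᵀg: Σg = 4, Σ1/s·g = 29/6.
XᵀX·[α, β]ᵀ = Xᵀg becomes [[5, 8/7]; [8/7, 1243/882]]·[α, β]ᵀ = [4, 29/6]ᵀ.
det = 5·(1243/882) − (8/7)² = 5063/882.
α = (4·(1243/882) − (8/7)·(29/6))/(5063/882) = 100/5063; β = (5·(29/6) − (8/7)·4)/(5063/882) = 17283/5063.

α = 0.020, β = 3.414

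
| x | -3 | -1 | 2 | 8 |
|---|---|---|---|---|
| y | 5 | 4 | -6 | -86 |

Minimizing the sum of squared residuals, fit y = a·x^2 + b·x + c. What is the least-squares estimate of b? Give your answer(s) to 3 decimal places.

Forming AᵀA = [[4194, 492, 78]; [492, 78, 6]; [78, 6, 4]] and Aᵀy = [-5479, -719, -83]ᵀ gives AᵀA·[a, b, c]ᵀ = Aᵀy.
Solving the 3×3 system (Gaussian elimination) gives a = -14479/14604, b = -47137/14604, c = 16671/4868.

b = -3.228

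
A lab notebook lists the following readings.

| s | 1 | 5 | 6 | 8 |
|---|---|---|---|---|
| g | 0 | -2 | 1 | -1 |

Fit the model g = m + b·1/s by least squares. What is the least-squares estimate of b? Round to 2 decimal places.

The normal system MᵀM·[m, b]ᵀ = Mᵀg is [[4, 179/120]; [179/120, 15601/14400]]·[m, b]ᵀ = [-2, -43/120]ᵀ.
Eliminating b: (15601/14400)·(row 1) − (179/120)·(row 2) gives (10121/4800)·m = (15601/14400)·(-2) − (179/120)·(-43/120) = -1567/960, so m = -7835/10121.
Then b = ((-43/120) − (179/120)·(-7835/10121))/(15601/14400) = 7440/10121.

b = 0.74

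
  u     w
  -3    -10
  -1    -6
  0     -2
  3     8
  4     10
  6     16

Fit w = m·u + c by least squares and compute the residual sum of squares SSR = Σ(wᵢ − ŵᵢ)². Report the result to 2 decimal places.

SSR = 2.83

Normal-equation sums: Σu·u = 71, Σu = 9, Σ1 = 6.
For Mᵀw: Σu·w = 196, Σw = 16.
So MᵀM·[m, c]ᵀ = Mᵀw: [[71, 9]; [9, 6]]·[m, c]ᵀ = [196, 16]ᵀ.
Δ = 71·6 − 9² = 345.
m = (196·6 − 9·16)/345 = 344/115; c = (71·16 − 9·196)/345 = -628/345.
Residuals: 274/345, -82/69, -62/345, 292/345, -10/69, -44/345; SSR = 976/345.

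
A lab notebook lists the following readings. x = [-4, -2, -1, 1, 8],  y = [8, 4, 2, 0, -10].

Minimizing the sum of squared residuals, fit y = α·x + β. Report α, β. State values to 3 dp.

From the data, Σx·x = 86, Σx = 2, Σ1 = 5.
Moment sums: Σx·y = -122, Σy = 4.
Normal equations: [[86, 2]; [2, 5]]·[α, β]ᵀ = [-122, 4]ᵀ.
Eliminating β: 5·(row 1) − 2·(row 2) gives 426·α = 5·(-122) − 2·4 = -618, so α = -103/71.
Then β = (4 − 2·(-103/71))/5 = 98/71.

α = -1.451, β = 1.380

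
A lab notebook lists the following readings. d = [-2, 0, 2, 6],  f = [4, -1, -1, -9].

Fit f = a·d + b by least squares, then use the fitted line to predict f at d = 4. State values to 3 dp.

f̂ = -5.571

From the data, Σd·d = 44, Σd = 6, Σ1 = 4.
Moment sums: Σd·f = -64, Σf = -7.
XᵀX·[a, b]ᵀ = Xᵀf becomes [[44, 6]; [6, 4]]·[a, b]ᵀ = [-64, -7]ᵀ.
det = 44·4 − 6² = 140.
a = ((-64)·4 − 6·(-7))/140 = -107/70; b = (44·(-7) − 6·(-64))/140 = 19/35.
At d = 4: f̂ = (-107/70)·(4) + (19/35)·(1) = -39/7.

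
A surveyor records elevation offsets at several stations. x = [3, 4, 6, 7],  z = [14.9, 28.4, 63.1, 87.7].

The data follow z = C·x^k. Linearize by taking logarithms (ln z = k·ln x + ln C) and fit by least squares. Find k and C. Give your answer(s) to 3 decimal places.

k = 2.072, C = 1.558

Let Y = ln z. Fitting Y = k·ln x + ln C by least squares:
AᵀA = [[10.1257, 6.2226]; [6.2226, 4]], rhs = [23.7390, 14.6664]ᵀ  (here Σln x = 6.2226, Σ(ln x)² = 10.1257, Σln z = 14.6664, Σln x·ln z = 23.7390).
Slope k = (n·Σln x·ln z − Σln x·Σln z)/(n·Σ(ln x)² − (Σln x)²) = (4·23.7390 − 6.2226·14.6664)/1.7825 = 2.07204; ln C = (Σln z − k·Σln x)/n = 0.44324, so C = exp(0.44324) = 1.55774.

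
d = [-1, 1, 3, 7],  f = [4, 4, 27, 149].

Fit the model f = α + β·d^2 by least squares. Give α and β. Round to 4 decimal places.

α = 0.6212, β = 3.0253

Sums needed: Σ1 = 4, Σd^2 = 60, Σd^2·d^2 = 2484.
Right-hand side: Σf = 184, Σd^2·f = 7552.
So AᵀA·[α, β]ᵀ = Aᵀf: [[4, 60]; [60, 2484]]·[α, β]ᵀ = [184, 7552]ᵀ.
Eliminating β: 2484·(row 1) − 60·(row 2) gives 6336·α = 2484·184 − 60·7552 = 3936, so α = 41/66.
Then β = (7552 − 60·(41/66))/2484 = 599/198.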